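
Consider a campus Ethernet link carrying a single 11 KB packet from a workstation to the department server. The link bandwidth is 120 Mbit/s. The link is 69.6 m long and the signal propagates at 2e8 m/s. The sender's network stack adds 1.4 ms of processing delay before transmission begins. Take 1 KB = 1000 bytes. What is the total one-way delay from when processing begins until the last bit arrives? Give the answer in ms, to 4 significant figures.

2.134 ms

L = 88000 bits.
Transmission delay = L/R = 88000 / 120000000 = 0.733333 ms.
Propagation delay = d/s = 69.6 m / 200000000 m/s = 0.000348 ms.
Plus processing delay 1.4 ms = 1.4 ms.
Total = 2.134 ms.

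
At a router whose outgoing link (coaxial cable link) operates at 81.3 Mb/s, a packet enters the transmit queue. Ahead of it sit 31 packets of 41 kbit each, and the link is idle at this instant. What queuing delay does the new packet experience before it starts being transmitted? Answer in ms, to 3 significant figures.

15.6 ms

Each queued packet: L/R = 41000/81300000 = 0.504305 ms.
31 queued → 15.6335 ms.
Queuing delay = 15.6 ms.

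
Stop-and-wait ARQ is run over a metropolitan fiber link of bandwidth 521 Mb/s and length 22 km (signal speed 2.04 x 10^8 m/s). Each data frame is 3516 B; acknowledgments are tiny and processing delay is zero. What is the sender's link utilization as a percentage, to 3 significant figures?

t_tx = L/R = 28128/521000000 = 5.39885e-05 s.
t_prop = 22000/204000000 = 0.000107843 s; RTT = 0.000215686 s.
Cycle = t_tx + RTT = 0.000269675 s.
Utilization = t_tx / cycle = 5.39885e-05/0.000269675 = 20.0 %.

20.0 %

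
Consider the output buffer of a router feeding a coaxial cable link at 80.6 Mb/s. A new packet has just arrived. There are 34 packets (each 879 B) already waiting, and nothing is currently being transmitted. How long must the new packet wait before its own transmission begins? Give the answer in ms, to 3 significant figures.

2.97 ms

Each queued packet: L/R = 7032/80600000 = 0.0872457 ms.
34 queued → 2.96635 ms.
Queuing delay = 2.97 ms.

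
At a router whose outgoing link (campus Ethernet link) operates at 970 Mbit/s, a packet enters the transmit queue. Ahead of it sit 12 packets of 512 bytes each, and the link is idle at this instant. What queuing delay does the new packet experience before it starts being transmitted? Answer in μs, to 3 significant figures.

Each queued packet: L/R = 4096/970000000 = 4.22268 μs.
12 queued → 50.6722 μs.
Queuing delay = 50.7 μs.

50.7 μs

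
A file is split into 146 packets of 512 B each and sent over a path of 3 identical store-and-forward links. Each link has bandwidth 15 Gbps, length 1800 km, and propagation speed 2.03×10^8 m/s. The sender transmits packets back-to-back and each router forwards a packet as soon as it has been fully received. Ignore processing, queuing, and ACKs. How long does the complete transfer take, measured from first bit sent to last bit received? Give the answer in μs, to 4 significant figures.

26640 μs

Per-hop transmission t_tx = L/R = 4096/15000000000 = 0.273067 μs.
Per-hop propagation t_prop = 1800000/2.03e+08 = 8867 μs.
Pipeline fill: first packet needs 3·t_tx to clear all hops; remaining 145 packets each add one t_tx.
Total = (3+146-1)·t_tx + 3·t_prop = 148·0.273067 + 3·8867 = 26640 μs.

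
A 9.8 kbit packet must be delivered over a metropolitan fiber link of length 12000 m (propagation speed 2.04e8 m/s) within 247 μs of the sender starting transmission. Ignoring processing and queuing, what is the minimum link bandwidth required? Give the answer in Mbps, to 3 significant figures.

52.1 Mbps

Propagation delay = 12000 / 204000000 = 58.8235 μs.
Transmission budget = 247 − 58.8235 = 188.176 μs.
R ≥ L / t_tx = 9800 bits / 0.000188176 s = 52.1 Mbps.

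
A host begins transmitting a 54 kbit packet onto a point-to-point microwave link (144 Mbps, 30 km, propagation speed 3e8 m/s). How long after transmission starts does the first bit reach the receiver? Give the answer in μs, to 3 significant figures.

First bit experiences only propagation delay: d/s = 30000/300000000 = 100 μs.

100 μs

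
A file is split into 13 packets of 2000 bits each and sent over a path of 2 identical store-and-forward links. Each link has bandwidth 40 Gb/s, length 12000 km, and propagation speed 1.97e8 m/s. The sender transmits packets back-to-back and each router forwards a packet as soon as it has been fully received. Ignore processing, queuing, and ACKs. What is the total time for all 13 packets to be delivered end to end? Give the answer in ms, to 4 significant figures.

Per-hop transmission t_tx = L/R = 2000/40000000000 = 5e-05 ms.
Per-hop propagation t_prop = 12000000/197000000 = 60.9137 ms.
Pipeline fill: first packet needs 2·t_tx to clear all hops; remaining 12 packets each add one t_tx.
Total = (2+13-1)·t_tx + 2·t_prop = 14·5e-05 + 2·60.9137 = 121.8 ms.

121.8 ms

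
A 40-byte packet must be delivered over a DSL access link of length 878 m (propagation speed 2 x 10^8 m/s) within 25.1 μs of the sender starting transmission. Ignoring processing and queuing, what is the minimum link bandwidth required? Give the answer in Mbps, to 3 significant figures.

L = 320 bits.
Propagation delay = 878 / 200000000 = 4.39 μs.
Transmission budget = 25.1 − 4.39 = 20.71 μs.
R ≥ L / t_tx = 320 bits / 2.071e-05 s = 15.5 Mbps.

15.5 Mbps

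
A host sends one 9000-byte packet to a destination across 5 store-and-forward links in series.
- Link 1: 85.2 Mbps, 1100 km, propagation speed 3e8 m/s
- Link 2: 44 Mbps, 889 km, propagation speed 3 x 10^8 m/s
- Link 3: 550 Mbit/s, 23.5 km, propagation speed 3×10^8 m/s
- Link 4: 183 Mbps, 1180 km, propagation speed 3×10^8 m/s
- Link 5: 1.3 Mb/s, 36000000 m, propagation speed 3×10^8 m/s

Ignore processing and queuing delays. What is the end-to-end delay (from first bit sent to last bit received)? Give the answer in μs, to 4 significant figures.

189000 μs

L = 9000 × 8 = 72000 bits.
Transmission delays (L/R per hop): 845.07, 1636.36, 130.909, 393.443, 55384.6 μs; sum = 58390.4 μs.
Propagation delays (d/s per hop): 3666.67, 2963.33, 78.3333, 3933.33, 120000 μs; sum = 130642 μs.
End-to-end = 189000 μs.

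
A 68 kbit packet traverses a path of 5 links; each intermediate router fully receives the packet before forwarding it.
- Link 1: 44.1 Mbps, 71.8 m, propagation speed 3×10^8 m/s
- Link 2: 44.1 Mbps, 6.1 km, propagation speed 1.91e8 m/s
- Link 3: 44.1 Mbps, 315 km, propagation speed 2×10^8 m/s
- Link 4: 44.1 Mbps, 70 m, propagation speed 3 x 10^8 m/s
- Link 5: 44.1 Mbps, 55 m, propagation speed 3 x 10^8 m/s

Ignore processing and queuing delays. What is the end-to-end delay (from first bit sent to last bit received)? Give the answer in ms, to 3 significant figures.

9.32 ms

L = 68000 bits.
Transmission delay per hop = L/R = 68000/44100000 = 1.54195 ms; 5 hops → 7.70975 ms.
Propagation delays (d/s per hop): 0.000239333, 0.0319372, 1.575, 0.000233333, 0.000183333 ms; sum = 1.60759 ms.
End-to-end = 9.32 ms.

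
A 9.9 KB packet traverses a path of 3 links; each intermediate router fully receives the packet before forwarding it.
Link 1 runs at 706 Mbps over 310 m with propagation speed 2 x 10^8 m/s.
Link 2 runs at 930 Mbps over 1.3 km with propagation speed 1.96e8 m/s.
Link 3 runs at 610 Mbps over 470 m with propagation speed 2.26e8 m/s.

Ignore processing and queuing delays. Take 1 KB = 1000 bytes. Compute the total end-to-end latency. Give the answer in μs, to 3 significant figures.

L = 79200 bits.
Transmission delays (L/R per hop): 112.181, 85.1613, 129.836 μs; sum = 327.179 μs.
Propagation delays (d/s per hop): 1.55, 6.63265, 2.07965 μs; sum = 10.2623 μs.
End-to-end = 337 μs.

337 μs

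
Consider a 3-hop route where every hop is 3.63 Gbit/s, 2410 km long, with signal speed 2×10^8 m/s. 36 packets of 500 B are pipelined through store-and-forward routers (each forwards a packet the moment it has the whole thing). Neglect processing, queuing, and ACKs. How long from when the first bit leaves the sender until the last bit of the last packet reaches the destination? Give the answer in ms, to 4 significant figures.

36.19 ms

Per-hop transmission t_tx = L/R = 4000/3630000000 = 0.00110193 ms.
Per-hop propagation t_prop = 2410000/200000000 = 12.05 ms.
Pipeline fill: first packet needs 3·t_tx to clear all hops; remaining 35 packets each add one t_tx.
Total = (3+36-1)·t_tx + 3·t_prop = 38·0.00110193 + 3·12.05 = 36.19 ms.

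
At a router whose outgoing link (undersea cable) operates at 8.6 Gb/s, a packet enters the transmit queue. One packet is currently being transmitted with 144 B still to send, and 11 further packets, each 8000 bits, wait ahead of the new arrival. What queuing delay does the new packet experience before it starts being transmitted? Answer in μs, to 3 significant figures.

10.4 μs

Each queued packet: L/R = 8000/8600000000 = 0.930233 μs.
11 queued → 10.2326 μs.
Plus remaining 1152 bits of current packet: 0.133953 μs.
Queuing delay = 10.4 μs.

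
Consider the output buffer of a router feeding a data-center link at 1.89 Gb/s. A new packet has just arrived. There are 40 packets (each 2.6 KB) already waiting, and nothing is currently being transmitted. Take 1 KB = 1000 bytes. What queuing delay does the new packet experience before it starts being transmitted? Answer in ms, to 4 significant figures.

Each queued packet: L/R = 20800/1890000000 = 0.0110053 ms.
40 queued → 0.440212 ms.
Queuing delay = 0.4402 ms.

0.4402 ms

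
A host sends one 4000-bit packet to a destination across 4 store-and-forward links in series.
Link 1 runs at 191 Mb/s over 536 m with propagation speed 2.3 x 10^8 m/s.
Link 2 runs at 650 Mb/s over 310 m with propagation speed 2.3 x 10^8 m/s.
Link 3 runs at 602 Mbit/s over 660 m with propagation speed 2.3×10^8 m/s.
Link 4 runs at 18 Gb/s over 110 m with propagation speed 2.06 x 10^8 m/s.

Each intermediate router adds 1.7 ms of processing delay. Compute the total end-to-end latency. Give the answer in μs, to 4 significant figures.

Transmission delays (L/R per hop): 20.9424, 6.15385, 6.64452, 0.222222 μs; sum = 33.963 μs.
Propagation delays (d/s per hop): 2.33043, 1.34783, 2.86957, 0.533981 μs; sum = 7.08181 μs.
Processing at 3 router(s): 3 × 1.7 ms = 5100 μs.
End-to-end = 5141 μs.

5141 μs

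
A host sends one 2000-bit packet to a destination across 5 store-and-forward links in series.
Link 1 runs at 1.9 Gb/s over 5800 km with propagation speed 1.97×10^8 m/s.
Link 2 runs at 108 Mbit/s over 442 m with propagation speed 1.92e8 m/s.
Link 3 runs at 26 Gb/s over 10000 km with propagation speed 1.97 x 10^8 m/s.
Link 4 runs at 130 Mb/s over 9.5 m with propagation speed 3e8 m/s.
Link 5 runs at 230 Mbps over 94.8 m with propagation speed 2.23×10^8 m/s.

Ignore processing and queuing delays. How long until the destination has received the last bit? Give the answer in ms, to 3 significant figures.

80.2 ms

Transmission delays (L/R per hop): 0.00105263, 0.0185185, 7.69231e-05, 0.0153846, 0.00869565 ms; sum = 0.0437283 ms.
Propagation delays (d/s per hop): 29.4416, 0.00230208, 50.7614, 3.16667e-05, 0.000425112 ms; sum = 80.2058 ms.
End-to-end = 80.2 ms.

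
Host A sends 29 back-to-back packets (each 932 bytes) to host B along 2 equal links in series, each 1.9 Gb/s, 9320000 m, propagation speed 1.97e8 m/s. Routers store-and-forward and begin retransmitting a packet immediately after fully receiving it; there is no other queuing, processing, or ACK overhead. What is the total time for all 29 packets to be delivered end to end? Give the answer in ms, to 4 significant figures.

94.74 ms

Per-hop transmission t_tx = L/R = 7456/1900000000 = 0.00392421 ms.
Per-hop propagation t_prop = 9320000/197000000 = 47.3096 ms.
Pipeline fill: first packet needs 2·t_tx to clear all hops; remaining 28 packets each add one t_tx.
Total = (2+29-1)·t_tx + 2·t_prop = 30·0.00392421 + 2·47.3096 = 94.74 ms.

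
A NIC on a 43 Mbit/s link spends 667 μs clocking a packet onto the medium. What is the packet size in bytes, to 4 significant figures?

3585 bytes

L = R × t_tx = 43000000 b/s × 0.000667 s = 28681 bits.
In bytes: 28681 / 8 = 3585 bytes.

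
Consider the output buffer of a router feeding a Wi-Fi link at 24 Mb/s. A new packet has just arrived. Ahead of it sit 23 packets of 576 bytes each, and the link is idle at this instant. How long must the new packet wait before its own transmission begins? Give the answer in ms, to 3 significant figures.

Each queued packet: L/R = 4608/24000000 = 0.192 ms.
23 queued → 4.416 ms.
Queuing delay = 4.42 ms.

4.42 ms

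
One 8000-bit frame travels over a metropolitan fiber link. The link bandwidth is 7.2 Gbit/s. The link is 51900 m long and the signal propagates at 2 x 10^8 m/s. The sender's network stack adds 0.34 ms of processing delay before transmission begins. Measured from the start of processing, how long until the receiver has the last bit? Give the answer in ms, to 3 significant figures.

0.601 ms

Transmission delay = L/R = 8000 / 7200000000 = 0.00111111 ms.
Propagation delay = d/s = 51900 m / 200000000 m/s = 0.2595 ms.
Plus processing delay 0.34 ms = 0.34 ms.
Total = 0.601 ms.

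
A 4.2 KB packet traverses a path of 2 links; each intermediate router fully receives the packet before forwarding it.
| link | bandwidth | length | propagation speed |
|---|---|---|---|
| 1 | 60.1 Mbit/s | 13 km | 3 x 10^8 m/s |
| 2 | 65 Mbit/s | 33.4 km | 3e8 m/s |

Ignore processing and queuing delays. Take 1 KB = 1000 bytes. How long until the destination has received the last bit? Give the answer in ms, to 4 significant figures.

L = 33600 bits.
Transmission delays (L/R per hop): 0.559068, 0.516923 ms; sum = 1.07599 ms.
Propagation delays (d/s per hop): 0.0433333, 0.111333 ms; sum = 0.154667 ms.
End-to-end = 1.231 ms.

1.231 ms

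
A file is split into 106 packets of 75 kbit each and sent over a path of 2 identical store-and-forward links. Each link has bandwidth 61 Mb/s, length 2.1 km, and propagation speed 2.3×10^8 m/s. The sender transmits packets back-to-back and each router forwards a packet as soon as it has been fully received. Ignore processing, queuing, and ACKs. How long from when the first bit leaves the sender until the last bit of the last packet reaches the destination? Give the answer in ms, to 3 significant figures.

Per-hop transmission t_tx = L/R = 75000/61000000 = 1.22951 ms.
Per-hop propagation t_prop = 2100/2.3e+08 = 0.00913043 ms.
Pipeline fill: first packet needs 2·t_tx to clear all hops; remaining 105 packets each add one t_tx.
Total = (2+106-1)·t_tx + 2·t_prop = 107·1.22951 + 2·0.00913043 = 132 ms.

132 ms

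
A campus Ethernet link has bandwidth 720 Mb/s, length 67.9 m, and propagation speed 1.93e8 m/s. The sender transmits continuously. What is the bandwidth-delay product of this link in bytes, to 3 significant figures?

31.7 bytes

Propagation delay = 67.9 / 193000000 = 3.51813e-07 s.
BDP = R × t_prop = 720000000 × 3.51813e-07 = 253.306 bits.
In bytes: 253.306/8 = 31.7 bytes.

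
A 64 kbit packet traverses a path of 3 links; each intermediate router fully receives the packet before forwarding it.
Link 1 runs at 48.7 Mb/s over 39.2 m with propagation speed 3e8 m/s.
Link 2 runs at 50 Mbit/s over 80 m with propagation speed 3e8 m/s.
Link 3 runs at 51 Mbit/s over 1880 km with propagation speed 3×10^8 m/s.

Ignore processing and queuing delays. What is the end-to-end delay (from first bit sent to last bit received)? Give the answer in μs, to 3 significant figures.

10100 μs

L = 64000 bits.
Transmission delays (L/R per hop): 1314.17, 1280, 1254.9 μs; sum = 3849.07 μs.
Propagation delays (d/s per hop): 0.130667, 0.266667, 6266.67 μs; sum = 6267.06 μs.
End-to-end = 10100 μs.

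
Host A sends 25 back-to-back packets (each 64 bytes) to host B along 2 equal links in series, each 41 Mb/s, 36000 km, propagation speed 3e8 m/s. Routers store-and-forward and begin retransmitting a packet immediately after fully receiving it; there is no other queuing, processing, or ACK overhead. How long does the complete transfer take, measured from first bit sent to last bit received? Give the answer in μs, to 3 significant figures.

Per-hop transmission t_tx = L/R = 512/41000000 = 12.4878 μs.
Per-hop propagation t_prop = 36000000/300000000 = 120000 μs.
Pipeline fill: first packet needs 2·t_tx to clear all hops; remaining 24 packets each add one t_tx.
Total = (2+25-1)·t_tx + 2·t_prop = 26·12.4878 + 2·120000 = 240000 μs.

240000 μs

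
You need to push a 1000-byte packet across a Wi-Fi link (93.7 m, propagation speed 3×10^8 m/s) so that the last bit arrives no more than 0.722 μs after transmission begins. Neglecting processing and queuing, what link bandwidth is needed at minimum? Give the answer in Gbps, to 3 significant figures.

19.5 Gbps

L = 8000 bits.
Propagation delay = 93.7 / 300000000 = 0.312333 μs.
Transmission budget = 0.722 − 0.312333 = 0.409667 μs.
R ≥ L / t_tx = 8000 bits / 4.09667e-07 s = 19.5 Gbps.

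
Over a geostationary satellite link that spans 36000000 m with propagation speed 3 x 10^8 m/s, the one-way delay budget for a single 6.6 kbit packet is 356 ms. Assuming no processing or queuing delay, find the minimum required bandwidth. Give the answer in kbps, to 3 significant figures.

28.0 kbps

Propagation delay = 36000000 / 300000000 = 120 ms.
Transmission budget = 356 − 120 = 236 ms.
R ≥ L / t_tx = 6600 bits / 0.236 s = 28.0 kbps.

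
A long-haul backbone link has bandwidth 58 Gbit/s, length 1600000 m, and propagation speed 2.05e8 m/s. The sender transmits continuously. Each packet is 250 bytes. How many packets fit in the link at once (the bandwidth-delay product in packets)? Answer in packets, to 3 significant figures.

Propagation delay = 1600000 / 2.05e+08 = 0.00780488 s.
BDP = R × t_prop = 58000000000 × 0.00780488 = 452683000 bits.
In packets of 2000 bits: 226000 packets.

226000 packets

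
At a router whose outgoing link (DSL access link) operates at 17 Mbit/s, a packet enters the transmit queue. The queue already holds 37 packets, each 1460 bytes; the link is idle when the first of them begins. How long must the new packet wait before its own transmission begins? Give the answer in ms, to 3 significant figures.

25.4 ms

Each queued packet: L/R = 11680/17000000 = 0.687059 ms.
37 queued → 25.4212 ms.
Queuing delay = 25.4 ms.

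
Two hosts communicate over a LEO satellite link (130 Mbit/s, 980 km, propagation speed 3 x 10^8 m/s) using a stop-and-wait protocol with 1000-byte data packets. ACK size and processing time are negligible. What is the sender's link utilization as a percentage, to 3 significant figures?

0.933 %

t_tx = L/R = 8000/130000000 = 6.15385e-05 s.
t_prop = 980000/300000000 = 0.00326667 s; RTT = 0.00653333 s.
Cycle = t_tx + RTT = 0.00659487 s.
Utilization = t_tx / cycle = 6.15385e-05/0.00659487 = 0.933 %.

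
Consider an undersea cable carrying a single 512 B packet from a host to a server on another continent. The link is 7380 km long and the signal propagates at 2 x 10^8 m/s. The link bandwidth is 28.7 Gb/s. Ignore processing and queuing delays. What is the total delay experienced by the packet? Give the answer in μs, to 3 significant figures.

L = 512 × 8 = 4096 bits.
Transmission delay = L/R = 4096 / 28700000000 = 0.142718 μs.
Propagation delay = d/s = 7380000 m / 200000000 m/s = 36900 μs.
Total = 36900 μs.

36900 μs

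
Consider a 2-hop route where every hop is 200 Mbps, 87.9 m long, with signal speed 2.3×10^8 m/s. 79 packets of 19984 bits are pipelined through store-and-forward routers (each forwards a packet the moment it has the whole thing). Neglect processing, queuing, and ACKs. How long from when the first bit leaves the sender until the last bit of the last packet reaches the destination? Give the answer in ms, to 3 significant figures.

7.99 ms

Per-hop transmission t_tx = L/R = 19984/200000000 = 0.09992 ms.
Per-hop propagation t_prop = 87.9/2.3e+08 = 0.000382174 ms.
Pipeline fill: first packet needs 2·t_tx to clear all hops; remaining 78 packets each add one t_tx.
Total = (2+79-1)·t_tx + 2·t_prop = 80·0.09992 + 2·0.000382174 = 7.99 ms.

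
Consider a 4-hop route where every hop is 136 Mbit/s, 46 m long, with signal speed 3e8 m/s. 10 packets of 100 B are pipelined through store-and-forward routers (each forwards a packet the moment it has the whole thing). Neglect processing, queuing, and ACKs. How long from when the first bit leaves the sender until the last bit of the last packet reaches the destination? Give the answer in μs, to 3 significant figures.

Per-hop transmission t_tx = L/R = 800/136000000 = 5.88235 μs.
Per-hop propagation t_prop = 46/300000000 = 0.153333 μs.
Pipeline fill: first packet needs 4·t_tx to clear all hops; remaining 9 packets each add one t_tx.
Total = (4+10-1)·t_tx + 4·t_prop = 13·5.88235 + 4·0.153333 = 77.1 μs.

77.1 μs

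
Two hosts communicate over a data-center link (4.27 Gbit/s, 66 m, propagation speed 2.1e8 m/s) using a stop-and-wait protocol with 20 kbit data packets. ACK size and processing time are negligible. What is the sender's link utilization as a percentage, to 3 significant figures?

t_tx = L/R = 20000/4.27e+09 = 4.68384e-06 s.
t_prop = 66/210000000 = 3.14286e-07 s; RTT = 6.28571e-07 s.
Cycle = t_tx + RTT = 5.31241e-06 s.
Utilization = t_tx / cycle = 4.68384e-06/5.31241e-06 = 88.2 %.

88.2 %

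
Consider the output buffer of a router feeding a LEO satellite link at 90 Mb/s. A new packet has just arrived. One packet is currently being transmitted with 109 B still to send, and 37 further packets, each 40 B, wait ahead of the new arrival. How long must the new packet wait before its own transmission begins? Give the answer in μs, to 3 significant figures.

Each queued packet: L/R = 320/90000000 = 3.55556 μs.
37 queued → 131.556 μs.
Plus remaining 872 bits of current packet: 9.68889 μs.
Queuing delay = 141 μs.

141 μs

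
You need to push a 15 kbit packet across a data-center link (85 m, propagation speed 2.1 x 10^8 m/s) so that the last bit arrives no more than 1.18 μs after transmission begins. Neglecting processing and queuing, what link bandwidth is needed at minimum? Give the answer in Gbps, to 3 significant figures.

19.3 Gbps

Propagation delay = 85 / 210000000 = 0.404762 μs.
Transmission budget = 1.18 − 0.404762 = 0.775238 μs.
R ≥ L / t_tx = 15000 bits / 7.75238e-07 s = 19.3 Gbps.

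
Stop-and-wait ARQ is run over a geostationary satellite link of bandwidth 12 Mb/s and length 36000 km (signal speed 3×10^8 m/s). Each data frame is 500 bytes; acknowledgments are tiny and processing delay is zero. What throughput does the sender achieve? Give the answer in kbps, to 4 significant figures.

t_tx = L/R = 4000/12000000 = 0.000333333 s.
t_prop = 36000000/300000000 = 0.12 s; RTT = 0.24 s.
Cycle = t_tx + RTT = 0.240333 s.
Throughput = L / cycle = 4000 / 0.240333 = 16.64 kbps.

16.64 kbps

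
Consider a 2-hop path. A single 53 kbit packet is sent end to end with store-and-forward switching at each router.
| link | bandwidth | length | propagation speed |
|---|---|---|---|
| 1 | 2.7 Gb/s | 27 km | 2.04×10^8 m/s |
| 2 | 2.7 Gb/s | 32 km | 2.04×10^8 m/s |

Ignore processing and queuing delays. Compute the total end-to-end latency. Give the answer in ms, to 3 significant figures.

L = 53000 bits.
Transmission delay per hop = L/R = 53000/2700000000 = 0.0196296 ms; 2 hops → 0.0392593 ms.
Propagation delays (d/s per hop): 0.132353, 0.156863 ms; sum = 0.289216 ms.
End-to-end = 0.328 ms.

0.328 ms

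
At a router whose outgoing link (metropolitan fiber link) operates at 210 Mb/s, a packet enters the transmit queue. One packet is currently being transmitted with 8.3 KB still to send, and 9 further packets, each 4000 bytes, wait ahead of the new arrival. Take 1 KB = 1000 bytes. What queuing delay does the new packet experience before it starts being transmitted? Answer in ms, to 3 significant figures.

1.69 ms

Each queued packet: L/R = 32000/210000000 = 0.152381 ms.
9 queued → 1.37143 ms.
Plus remaining 66400 bits of current packet: 0.31619 ms.
Queuing delay = 1.69 ms.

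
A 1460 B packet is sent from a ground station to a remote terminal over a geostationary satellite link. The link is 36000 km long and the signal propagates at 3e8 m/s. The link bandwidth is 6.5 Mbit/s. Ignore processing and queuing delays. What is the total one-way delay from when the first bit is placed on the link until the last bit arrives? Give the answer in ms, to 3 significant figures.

L = 1460 × 8 = 11680 bits.
Transmission delay = L/R = 11680 / 6500000 = 1.79692 ms.
Propagation delay = d/s = 36000000 m / 300000000 m/s = 120 ms.
Total = 122 ms.

122 ms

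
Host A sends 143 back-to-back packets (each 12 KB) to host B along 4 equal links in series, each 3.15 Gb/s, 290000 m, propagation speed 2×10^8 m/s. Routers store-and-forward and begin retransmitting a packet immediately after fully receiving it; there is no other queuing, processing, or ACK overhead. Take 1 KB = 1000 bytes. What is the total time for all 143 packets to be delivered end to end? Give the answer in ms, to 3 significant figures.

10.2 ms

Per-hop transmission t_tx = L/R = 96000/3150000000 = 0.0304762 ms.
Per-hop propagation t_prop = 290000/200000000 = 1.45 ms.
Pipeline fill: first packet needs 4·t_tx to clear all hops; remaining 142 packets each add one t_tx.
Total = (4+143-1)·t_tx + 4·t_prop = 146·0.0304762 + 4·1.45 = 10.2 ms.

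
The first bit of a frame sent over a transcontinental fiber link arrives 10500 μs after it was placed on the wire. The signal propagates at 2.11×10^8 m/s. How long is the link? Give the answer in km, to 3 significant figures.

d = s × t_prop = 211000000 × 0.0105 = 2220 km.

2220 km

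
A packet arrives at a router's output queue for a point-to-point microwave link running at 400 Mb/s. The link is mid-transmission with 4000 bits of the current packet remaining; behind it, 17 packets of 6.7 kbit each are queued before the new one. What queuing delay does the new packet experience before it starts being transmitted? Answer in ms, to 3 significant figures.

0.295 ms

Each queued packet: L/R = 6700/400000000 = 0.01675 ms.
17 queued → 0.28475 ms.
Plus remaining 4000 bits of current packet: 0.01 ms.
Queuing delay = 0.295 ms.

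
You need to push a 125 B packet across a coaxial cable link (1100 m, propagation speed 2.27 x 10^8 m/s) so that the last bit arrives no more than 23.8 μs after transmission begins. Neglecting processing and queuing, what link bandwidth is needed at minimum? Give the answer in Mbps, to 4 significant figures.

52.76 Mbps

L = 1000 bits.
Propagation delay = 1100 / 227000000 = 4.84581 μs.
Transmission budget = 23.8 − 4.84581 = 18.9542 μs.
R ≥ L / t_tx = 1000 bits / 1.89542e-05 s = 52.76 Mbps.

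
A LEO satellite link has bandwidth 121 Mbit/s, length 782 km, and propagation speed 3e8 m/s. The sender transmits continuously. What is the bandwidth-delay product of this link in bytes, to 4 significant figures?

39430 bytes

Propagation delay = 782000 / 300000000 = 0.00260667 s.
BDP = R × t_prop = 121000000 × 0.00260667 = 315407 bits.
In bytes: 315407/8 = 39430 bytes.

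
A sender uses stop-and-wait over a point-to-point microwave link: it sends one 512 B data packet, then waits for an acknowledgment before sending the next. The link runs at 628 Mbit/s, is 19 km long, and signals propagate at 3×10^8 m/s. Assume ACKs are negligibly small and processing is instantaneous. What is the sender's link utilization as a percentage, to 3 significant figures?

t_tx = L/R = 4096/628000000 = 6.52229e-06 s.
t_prop = 19000/300000000 = 6.33333e-05 s; RTT = 0.000126667 s.
Cycle = t_tx + RTT = 0.000133189 s.
Utilization = t_tx / cycle = 6.52229e-06/0.000133189 = 4.90 %.

4.90 %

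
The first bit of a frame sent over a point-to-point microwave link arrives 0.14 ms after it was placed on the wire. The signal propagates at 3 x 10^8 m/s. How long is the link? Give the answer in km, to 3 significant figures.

d = s × t_prop = 300000000 × 0.00014 = 42.0 km.

42.0 km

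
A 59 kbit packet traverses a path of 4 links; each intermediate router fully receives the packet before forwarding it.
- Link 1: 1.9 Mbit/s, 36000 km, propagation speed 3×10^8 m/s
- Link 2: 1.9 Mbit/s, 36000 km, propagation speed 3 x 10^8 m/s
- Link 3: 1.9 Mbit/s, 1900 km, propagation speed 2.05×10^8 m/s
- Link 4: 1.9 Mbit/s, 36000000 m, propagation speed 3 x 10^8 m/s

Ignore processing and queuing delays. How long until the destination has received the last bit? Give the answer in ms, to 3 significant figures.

493 ms

L = 59000 bits.
Transmission delay per hop = L/R = 59000/1900000 = 31.0526 ms; 4 hops → 124.211 ms.
Propagation delays (d/s per hop): 120, 120, 9.26829, 120 ms; sum = 369.268 ms.
End-to-end = 493 ms.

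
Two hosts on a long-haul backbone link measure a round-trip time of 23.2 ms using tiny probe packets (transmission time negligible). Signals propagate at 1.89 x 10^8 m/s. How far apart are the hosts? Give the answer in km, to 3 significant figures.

2190 km

One-way propagation = RTT/2 = 11.6 ms.
d = s × t = 189000000 × 0.0116 = 2190 km.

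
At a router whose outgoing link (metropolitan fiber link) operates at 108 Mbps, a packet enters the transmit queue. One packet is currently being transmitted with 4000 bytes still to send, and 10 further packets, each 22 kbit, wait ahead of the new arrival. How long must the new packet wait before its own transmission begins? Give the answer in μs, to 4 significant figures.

Each queued packet: L/R = 22000/108000000 = 203.704 μs.
10 queued → 2037.04 μs.
Plus remaining 32000 bits of current packet: 296.296 μs.
Queuing delay = 2333 μs.

2333 μs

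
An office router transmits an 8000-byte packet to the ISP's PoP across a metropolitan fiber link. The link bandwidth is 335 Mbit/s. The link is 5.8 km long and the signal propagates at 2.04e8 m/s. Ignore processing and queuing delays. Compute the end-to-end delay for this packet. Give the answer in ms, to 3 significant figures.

L = 8000 × 8 = 64000 bits.
Transmission delay = L/R = 64000 / 335000000 = 0.191045 ms.
Propagation delay = d/s = 5800 m / 204000000 m/s = 0.0284314 ms.
Total = 0.219 ms.

0.219 ms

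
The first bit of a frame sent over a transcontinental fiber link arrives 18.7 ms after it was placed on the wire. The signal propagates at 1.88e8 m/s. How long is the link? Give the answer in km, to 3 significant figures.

d = s × t_prop = 188000000 × 0.0187 = 3520 km.

3520 km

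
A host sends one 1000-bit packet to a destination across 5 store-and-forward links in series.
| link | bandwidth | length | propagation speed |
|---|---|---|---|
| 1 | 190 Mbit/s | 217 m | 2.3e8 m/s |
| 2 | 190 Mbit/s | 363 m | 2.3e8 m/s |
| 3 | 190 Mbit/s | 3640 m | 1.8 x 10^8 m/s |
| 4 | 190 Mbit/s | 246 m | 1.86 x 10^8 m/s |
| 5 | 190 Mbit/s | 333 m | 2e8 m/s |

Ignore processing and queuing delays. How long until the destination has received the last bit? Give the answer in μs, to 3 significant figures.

Transmission delay per hop = L/R = 1000/190000000 = 5.26316 μs; 5 hops → 26.3158 μs.
Propagation delays (d/s per hop): 0.943478, 1.57826, 20.2222, 1.32258, 1.665 μs; sum = 25.7315 μs.
End-to-end = 52.0 μs.

52.0 μs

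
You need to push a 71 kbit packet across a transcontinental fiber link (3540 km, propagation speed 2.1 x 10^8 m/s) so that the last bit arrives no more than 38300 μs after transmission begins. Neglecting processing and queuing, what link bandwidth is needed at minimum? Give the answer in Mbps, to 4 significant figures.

3.311 Mbps

Propagation delay = 3540000 / 210000000 = 16857.1 μs.
Transmission budget = 38300 − 16857.1 = 21442.9 μs.
R ≥ L / t_tx = 71000 bits / 0.0214429 s = 3.311 Mbps.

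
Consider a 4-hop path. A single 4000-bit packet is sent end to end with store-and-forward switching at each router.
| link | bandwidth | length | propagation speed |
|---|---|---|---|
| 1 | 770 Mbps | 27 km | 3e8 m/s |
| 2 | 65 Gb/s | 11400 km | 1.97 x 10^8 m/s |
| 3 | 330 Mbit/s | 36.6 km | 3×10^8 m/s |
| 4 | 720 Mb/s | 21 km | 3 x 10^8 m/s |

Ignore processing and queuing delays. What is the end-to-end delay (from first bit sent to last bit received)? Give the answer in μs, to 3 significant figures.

Transmission delays (L/R per hop): 5.19481, 0.0615385, 12.1212, 5.55556 μs; sum = 22.9331 μs.
Propagation delays (d/s per hop): 90, 57868, 122, 70 μs; sum = 58150 μs.
End-to-end = 58200 μs.

58200 μs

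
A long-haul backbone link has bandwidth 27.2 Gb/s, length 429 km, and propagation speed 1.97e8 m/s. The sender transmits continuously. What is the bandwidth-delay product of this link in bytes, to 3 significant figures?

7400000 bytes

Propagation delay = 429000 / 197000000 = 0.00217766 s.
BDP = R × t_prop = 27200000000 × 0.00217766 = 59232500 bits.
In bytes: 59232500/8 = 7400000 bytes.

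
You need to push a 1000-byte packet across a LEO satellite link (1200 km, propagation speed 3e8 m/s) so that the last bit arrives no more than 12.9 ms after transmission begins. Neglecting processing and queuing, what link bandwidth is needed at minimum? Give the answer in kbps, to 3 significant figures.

899 kbps

L = 8000 bits.
Propagation delay = 1200000 / 300000000 = 4 ms.
Transmission budget = 12.9 − 4 = 8.9 ms.
R ≥ L / t_tx = 8000 bits / 0.0089 s = 899 kbps.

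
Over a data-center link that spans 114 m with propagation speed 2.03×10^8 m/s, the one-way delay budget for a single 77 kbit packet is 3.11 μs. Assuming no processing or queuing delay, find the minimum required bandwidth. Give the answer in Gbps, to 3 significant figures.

30.2 Gbps

Propagation delay = 114 / 2.03e+08 = 0.561576 μs.
Transmission budget = 3.11 − 0.561576 = 2.54842 μs.
R ≥ L / t_tx = 77000 bits / 2.54842e-06 s = 30.2 Gbps.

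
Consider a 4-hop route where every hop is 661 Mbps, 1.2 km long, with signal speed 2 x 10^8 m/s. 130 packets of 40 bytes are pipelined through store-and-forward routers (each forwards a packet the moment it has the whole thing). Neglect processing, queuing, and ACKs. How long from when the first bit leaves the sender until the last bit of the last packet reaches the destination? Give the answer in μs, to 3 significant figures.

88.4 μs

Per-hop transmission t_tx = L/R = 320/661000000 = 0.484115 μs.
Per-hop propagation t_prop = 1200/200000000 = 6 μs.
Pipeline fill: first packet needs 4·t_tx to clear all hops; remaining 129 packets each add one t_tx.
Total = (4+130-1)·t_tx + 4·t_prop = 133·0.484115 + 4·6 = 88.4 μs.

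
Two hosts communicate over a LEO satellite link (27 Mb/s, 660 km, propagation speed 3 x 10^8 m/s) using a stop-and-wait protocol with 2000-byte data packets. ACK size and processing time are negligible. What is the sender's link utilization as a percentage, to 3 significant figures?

t_tx = L/R = 16000/27000000 = 0.000592593 s.
t_prop = 660000/300000000 = 0.0022 s; RTT = 0.0044 s.
Cycle = t_tx + RTT = 0.00499259 s.
Utilization = t_tx / cycle = 0.000592593/0.00499259 = 11.9 %.

11.9 %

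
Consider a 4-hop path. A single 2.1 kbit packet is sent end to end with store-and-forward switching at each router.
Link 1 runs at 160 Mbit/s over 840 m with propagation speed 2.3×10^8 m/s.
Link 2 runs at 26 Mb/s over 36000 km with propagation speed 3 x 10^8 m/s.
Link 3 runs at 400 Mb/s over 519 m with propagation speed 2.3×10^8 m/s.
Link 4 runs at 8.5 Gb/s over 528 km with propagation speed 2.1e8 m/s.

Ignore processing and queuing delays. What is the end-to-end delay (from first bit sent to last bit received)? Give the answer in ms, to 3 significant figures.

L = 2100 bits.
Transmission delays (L/R per hop): 0.013125, 0.0807692, 0.00525, 0.000247059 ms; sum = 0.0993913 ms.
Propagation delays (d/s per hop): 0.00365217, 120, 0.00225652, 2.51429 ms; sum = 122.52 ms.
End-to-end = 123 ms.

123 ms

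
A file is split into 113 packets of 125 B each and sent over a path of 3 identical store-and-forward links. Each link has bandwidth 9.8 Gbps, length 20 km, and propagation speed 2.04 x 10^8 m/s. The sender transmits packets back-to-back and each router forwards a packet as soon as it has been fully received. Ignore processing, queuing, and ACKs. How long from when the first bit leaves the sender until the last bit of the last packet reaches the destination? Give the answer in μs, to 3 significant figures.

Per-hop transmission t_tx = L/R = 1000/9800000000 = 0.102041 μs.
Per-hop propagation t_prop = 20000/204000000 = 98.0392 μs.
Pipeline fill: first packet needs 3·t_tx to clear all hops; remaining 112 packets each add one t_tx.
Total = (3+113-1)·t_tx + 3·t_prop = 115·0.102041 + 3·98.0392 = 306 μs.

306 μs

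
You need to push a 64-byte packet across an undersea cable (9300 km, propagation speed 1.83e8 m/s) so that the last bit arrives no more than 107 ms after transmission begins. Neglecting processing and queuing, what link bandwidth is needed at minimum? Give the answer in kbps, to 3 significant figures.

L = 512 bits.
Propagation delay = 9300000 / 183000000 = 50.8197 ms.
Transmission budget = 107 − 50.8197 = 56.1803 ms.
R ≥ L / t_tx = 512 bits / 0.0561803 s = 9.11 kbps.

9.11 kbps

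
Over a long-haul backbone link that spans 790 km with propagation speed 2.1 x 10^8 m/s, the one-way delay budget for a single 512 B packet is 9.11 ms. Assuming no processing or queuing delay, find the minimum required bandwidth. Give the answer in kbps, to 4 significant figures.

765.9 kbps

L = 4096 bits.
Propagation delay = 790000 / 210000000 = 3.7619 ms.
Transmission budget = 9.11 − 3.7619 = 5.3481 ms.
R ≥ L / t_tx = 4096 bits / 0.0053481 s = 765.9 kbps.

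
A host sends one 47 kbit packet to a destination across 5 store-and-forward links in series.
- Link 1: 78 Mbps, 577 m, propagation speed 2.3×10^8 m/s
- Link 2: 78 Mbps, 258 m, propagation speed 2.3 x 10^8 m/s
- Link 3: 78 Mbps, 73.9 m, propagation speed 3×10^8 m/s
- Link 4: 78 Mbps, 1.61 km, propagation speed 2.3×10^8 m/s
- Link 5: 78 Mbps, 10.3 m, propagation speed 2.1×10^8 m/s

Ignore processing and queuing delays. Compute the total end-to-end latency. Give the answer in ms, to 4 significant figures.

L = 47000 bits.
Transmission delay per hop = L/R = 47000/78000000 = 0.602564 ms; 5 hops → 3.01282 ms.
Propagation delays (d/s per hop): 0.0025087, 0.00112174, 0.000246333, 0.007, 4.90476e-05 ms; sum = 0.0109258 ms.
End-to-end = 3.024 ms.

3.024 ms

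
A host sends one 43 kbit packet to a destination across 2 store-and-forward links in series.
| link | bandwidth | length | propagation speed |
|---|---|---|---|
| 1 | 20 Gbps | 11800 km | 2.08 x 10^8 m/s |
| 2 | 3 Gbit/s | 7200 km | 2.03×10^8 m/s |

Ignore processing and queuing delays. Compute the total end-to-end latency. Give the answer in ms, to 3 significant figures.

L = 43000 bits.
Transmission delays (L/R per hop): 0.00215, 0.0143333 ms; sum = 0.0164833 ms.
Propagation delays (d/s per hop): 56.7308, 35.468 ms; sum = 92.1987 ms.
End-to-end = 92.2 ms.

92.2 ms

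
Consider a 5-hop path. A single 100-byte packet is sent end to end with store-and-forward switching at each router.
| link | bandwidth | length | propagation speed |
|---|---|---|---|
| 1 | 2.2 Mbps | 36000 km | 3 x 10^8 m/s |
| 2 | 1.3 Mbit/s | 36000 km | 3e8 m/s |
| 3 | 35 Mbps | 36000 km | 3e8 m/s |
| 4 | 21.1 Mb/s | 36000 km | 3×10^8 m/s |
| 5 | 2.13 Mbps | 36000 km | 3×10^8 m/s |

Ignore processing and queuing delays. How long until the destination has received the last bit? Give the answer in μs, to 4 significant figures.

L = 100 × 8 = 800 bits.
Transmission delays (L/R per hop): 363.636, 615.385, 22.8571, 37.9147, 375.587 μs; sum = 1415.38 μs.
Propagation delays (d/s per hop): 120000, 120000, 120000, 120000, 120000 μs; sum = 600000 μs.
End-to-end = 601400 μs.

601400 μs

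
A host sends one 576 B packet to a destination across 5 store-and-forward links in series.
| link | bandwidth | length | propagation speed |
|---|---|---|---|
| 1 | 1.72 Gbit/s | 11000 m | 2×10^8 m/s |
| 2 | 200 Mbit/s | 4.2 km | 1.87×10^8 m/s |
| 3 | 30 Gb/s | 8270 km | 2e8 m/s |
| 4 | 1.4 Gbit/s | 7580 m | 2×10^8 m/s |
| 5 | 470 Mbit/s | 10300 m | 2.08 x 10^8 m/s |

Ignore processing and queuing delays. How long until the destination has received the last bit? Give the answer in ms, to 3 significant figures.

41.6 ms

L = 576 × 8 = 4608 bits.
Transmission delays (L/R per hop): 0.00267907, 0.02304, 0.0001536, 0.00329143, 0.00980426 ms; sum = 0.0389684 ms.
Propagation delays (d/s per hop): 0.055, 0.0224599, 41.35, 0.0379, 0.0495192 ms; sum = 41.5149 ms.
End-to-end = 41.6 ms.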